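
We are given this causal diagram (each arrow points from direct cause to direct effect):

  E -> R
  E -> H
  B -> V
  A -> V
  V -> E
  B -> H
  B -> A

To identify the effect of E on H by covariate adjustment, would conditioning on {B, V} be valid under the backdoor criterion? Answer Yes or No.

Backdoor paths from E to H (paths whose first edge points into E):
  P1: E <- V <- B -> H
  P2: E <- V <- A <- B -> H
Condition 1 (no descendant of E in the set): holds — descendants of E are {H, R}; none are in {B, V}.
Condition 2 (every backdoor path blocked by {B, V}):
  P1: blocked at chain node V ∈ conditioning set.
  P2: blocked at chain node V ∈ conditioning set.
{B, V} satisfies the backdoor criterion.

Yes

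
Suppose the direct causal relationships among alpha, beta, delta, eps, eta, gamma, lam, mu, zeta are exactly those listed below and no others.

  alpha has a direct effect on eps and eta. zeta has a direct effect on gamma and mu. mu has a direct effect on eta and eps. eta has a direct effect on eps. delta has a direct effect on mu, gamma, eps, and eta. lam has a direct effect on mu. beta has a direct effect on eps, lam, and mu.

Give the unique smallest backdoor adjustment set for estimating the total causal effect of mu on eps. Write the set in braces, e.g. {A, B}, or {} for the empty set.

Variables eligible for adjustment (non-descendants of mu, excluding mu and eps): {alpha, beta, delta, gamma, lam, zeta}.
Backdoor paths from mu to eps:
  P1: mu <- beta -> eps
  P2: mu <- delta -> eta <- alpha -> eps
  P3: mu <- delta -> eta -> eps
  P4: mu <- delta -> eps
  P5: mu <- zeta -> gamma <- delta -> eta <- alpha -> eps
  P6: mu <- zeta -> gamma <- delta -> eta -> eps
  P7: mu <- zeta -> gamma <- delta -> eps
  P8: mu <- lam <- beta -> eps
The empty set is not sufficient: P1 (mu <- beta -> eps) has no collider blocking it and no conditioned non-collider, so it is open.
Try {beta, delta}:
  P1: blocked at fork node beta ∈ conditioning set.
  P2: blocked at fork node delta ∈ conditioning set.
  P3: blocked at fork node delta ∈ conditioning set.
  P4: blocked at fork node delta ∈ conditioning set.
  P5: blocked at collider gamma (neither it nor any descendant is in the conditioning set).
  P6: blocked at collider gamma (neither it nor any descendant is in the conditioning set).
  P7: blocked at collider gamma (neither it nor any descendant is in the conditioning set).
  P8: blocked at fork node beta ∈ conditioning set.
{beta, delta} contains no descendant of mu and blocks every backdoor path.
Every element of {beta, delta} is needed (dropping beta leaves P1 open; dropping delta leaves P3 open), so no proper subset is valid.
Among all size-2 subsets of the eligible variables, only {beta, delta} blocks every backdoor path, so it is the unique smallest valid adjustment set.

{beta, delta}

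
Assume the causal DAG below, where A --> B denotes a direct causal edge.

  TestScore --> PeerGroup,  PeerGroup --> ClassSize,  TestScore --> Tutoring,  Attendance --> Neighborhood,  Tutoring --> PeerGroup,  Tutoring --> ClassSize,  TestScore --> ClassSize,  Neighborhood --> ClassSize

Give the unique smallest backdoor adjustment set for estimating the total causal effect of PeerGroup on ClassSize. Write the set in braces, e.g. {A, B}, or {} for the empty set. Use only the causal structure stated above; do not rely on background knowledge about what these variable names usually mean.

{TestScore, Tutoring}

Variables eligible for adjustment (non-descendants of PeerGroup, excluding PeerGroup and ClassSize): {Attendance, Neighborhood, TestScore, Tutoring}.
Backdoor paths from PeerGroup to ClassSize:
  P1: PeerGroup <- TestScore -> Tutoring -> ClassSize
  P2: PeerGroup <- TestScore -> ClassSize
  P3: PeerGroup <- Tutoring <- TestScore -> ClassSize
  P4: PeerGroup <- Tutoring -> ClassSize
The empty set is not sufficient: P1 (PeerGroup <- TestScore -> Tutoring -> ClassSize) has no collider blocking it and no conditioned non-collider, so it is open.
Try {TestScore, Tutoring}:
  P1: blocked at fork node TestScore ∈ conditioning set.
  P2: blocked at fork node TestScore ∈ conditioning set.
  P3: blocked at chain node Tutoring ∈ conditioning set.
  P4: blocked at fork node Tutoring ∈ conditioning set.
{TestScore, Tutoring} contains no descendant of PeerGroup and blocks every backdoor path.
Every element of {TestScore, Tutoring} is needed (dropping TestScore leaves P2 open; dropping Tutoring leaves P4 open), so no proper subset is valid.
Among all size-2 subsets of the eligible variables, only {TestScore, Tutoring} blocks every backdoor path, so it is the unique smallest valid adjustment set.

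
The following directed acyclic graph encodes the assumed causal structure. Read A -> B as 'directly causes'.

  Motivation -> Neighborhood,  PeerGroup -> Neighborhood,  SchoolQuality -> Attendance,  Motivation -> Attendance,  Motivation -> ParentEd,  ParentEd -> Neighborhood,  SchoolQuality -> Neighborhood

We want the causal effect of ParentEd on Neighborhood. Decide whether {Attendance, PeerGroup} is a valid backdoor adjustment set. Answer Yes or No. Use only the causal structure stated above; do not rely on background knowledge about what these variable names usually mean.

No

Backdoor paths from ParentEd to Neighborhood (paths whose first edge points into ParentEd):
  P1: ParentEd <- Motivation -> Neighborhood
  P2: ParentEd <- Motivation -> Attendance <- SchoolQuality -> Neighborhood
Condition 1 (no descendant of ParentEd in the set): holds — descendants of ParentEd are {Neighborhood}; none are in {Attendance, PeerGroup}.
Condition 2 (every backdoor path blocked by {Attendance, PeerGroup}):
  P1: open — no interior node is in the conditioning set.
  P2: open — collider(s) Attendance are conditioned on (or have a conditioned descendant) and no non-collider on the path is in the set.
{Attendance, PeerGroup} does not satisfy the backdoor criterion.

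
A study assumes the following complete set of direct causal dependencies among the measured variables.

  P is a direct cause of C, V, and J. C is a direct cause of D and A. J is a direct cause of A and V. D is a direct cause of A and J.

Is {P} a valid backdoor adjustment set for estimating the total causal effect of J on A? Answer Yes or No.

No

Backdoor paths from J to A (paths whose first edge points into J):
  P1: J <- P -> C -> D -> A
  P2: J <- P -> C -> A
  P3: J <- D <- C -> A
  P4: J <- D -> A
Condition 1 (no descendant of J in the set): holds — descendants of J are {A, V}; none are in {P}.
Condition 2 (every backdoor path blocked by {P}):
  P1: blocked at fork node P ∈ conditioning set.
  P2: blocked at fork node P ∈ conditioning set.
  P3: open — no interior node is in the conditioning set.
  P4: open — no interior node is in the conditioning set.
{P} does not satisfy the backdoor criterion.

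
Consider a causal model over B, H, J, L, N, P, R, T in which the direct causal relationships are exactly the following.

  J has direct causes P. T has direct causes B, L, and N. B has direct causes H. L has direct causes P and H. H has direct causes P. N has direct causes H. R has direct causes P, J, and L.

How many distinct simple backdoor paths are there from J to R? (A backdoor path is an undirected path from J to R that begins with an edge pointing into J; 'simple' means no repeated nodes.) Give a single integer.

A backdoor path from J to R is any simple undirected path whose first edge points into J (i.e. leaves J via a parent).
Parents of J: {P}.
Enumerating:
  P1: J <- P -> H -> B -> T <- L -> R
  P2: J <- P -> H -> L -> R
  P3: J <- P -> H -> N -> T <- L -> R
  P4: J <- P -> L -> R
  P5: J <- P -> R
That exhausts the simple backdoor paths. Count: 5.

5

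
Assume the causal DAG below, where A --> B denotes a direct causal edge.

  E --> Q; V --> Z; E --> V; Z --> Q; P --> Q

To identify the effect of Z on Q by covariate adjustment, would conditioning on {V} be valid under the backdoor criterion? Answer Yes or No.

Yes

Backdoor paths from Z to Q (paths whose first edge points into Z):
  P1: Z <- V <- E -> Q
Condition 1 (no descendant of Z in the set): holds — descendants of Z are {Q}; none are in {V}.
Condition 2 (every backdoor path blocked by {V}):
  P1: blocked at chain node V ∈ conditioning set.
{V} satisfies the backdoor criterion.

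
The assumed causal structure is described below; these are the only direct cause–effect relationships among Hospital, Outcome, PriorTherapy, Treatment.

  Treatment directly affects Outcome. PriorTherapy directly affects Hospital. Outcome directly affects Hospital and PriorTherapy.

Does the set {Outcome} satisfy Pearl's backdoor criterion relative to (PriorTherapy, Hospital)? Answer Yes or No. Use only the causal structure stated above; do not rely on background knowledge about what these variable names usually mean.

Backdoor paths from PriorTherapy to Hospital (paths whose first edge points into PriorTherapy):
  P1: PriorTherapy <- Outcome -> Hospital
Condition 1 (no descendant of PriorTherapy in the set): holds — descendants of PriorTherapy are {Hospital}; none are in {Outcome}.
Condition 2 (every backdoor path blocked by {Outcome}):
  P1: blocked at fork node Outcome ∈ conditioning set.
{Outcome} satisfies the backdoor criterion.

Yes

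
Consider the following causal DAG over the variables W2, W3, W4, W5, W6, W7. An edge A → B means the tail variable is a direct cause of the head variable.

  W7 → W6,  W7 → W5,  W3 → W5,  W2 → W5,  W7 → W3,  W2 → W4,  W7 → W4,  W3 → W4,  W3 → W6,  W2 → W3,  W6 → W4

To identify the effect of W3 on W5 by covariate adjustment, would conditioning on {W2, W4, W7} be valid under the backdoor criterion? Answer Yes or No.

No

Backdoor paths from W3 to W5 (paths whose first edge points into W3):
  P1: W3 <- W7 -> W6 -> W4 <- W2 -> W5
  P2: W3 <- W7 -> W4 <- W2 -> W5
  P3: W3 <- W7 -> W5
  P4: W3 <- W2 -> W4 <- W7 -> W5
  P5: W3 <- W2 -> W4 <- W6 <- W7 -> W5
  P6: W3 <- W2 -> W5
Condition 1 (no descendant of W3 in the set): FAILS — W4 is a descendant of W3.
Condition 2 (every backdoor path blocked by {W2, W4, W7}):
  P1: blocked at fork node W7 ∈ conditioning set.
  P2: blocked at fork node W7 ∈ conditioning set.
  P3: blocked at fork node W7 ∈ conditioning set.
  P4: blocked at fork node W2 ∈ conditioning set.
  P5: blocked at fork node W2 ∈ conditioning set.
  P6: blocked at fork node W2 ∈ conditioning set.
{W2, W4, W7} does not satisfy the backdoor criterion.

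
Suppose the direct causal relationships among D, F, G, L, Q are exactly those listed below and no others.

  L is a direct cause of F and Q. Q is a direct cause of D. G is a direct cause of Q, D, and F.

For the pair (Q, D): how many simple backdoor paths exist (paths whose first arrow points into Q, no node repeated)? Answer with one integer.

A backdoor path from Q to D is any simple undirected path whose first edge points into Q (i.e. leaves Q via a parent).
Parents of Q: {G, L}.
Enumerating:
  P1: Q <- L -> F <- G -> D
  P2: Q <- G -> D
That exhausts the simple backdoor paths. Count: 2.

2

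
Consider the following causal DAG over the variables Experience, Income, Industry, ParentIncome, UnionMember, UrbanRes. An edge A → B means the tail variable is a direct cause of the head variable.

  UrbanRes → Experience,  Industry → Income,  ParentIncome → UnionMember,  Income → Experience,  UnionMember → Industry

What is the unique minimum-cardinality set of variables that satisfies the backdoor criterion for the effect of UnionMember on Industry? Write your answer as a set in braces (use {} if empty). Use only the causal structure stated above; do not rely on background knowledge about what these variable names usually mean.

{}

Variables eligible for adjustment (non-descendants of UnionMember, excluding UnionMember and Industry): {ParentIncome, UrbanRes}.
Backdoor paths from UnionMember to Industry:
  (none)
With no backdoor paths the empty set already satisfies the criterion, and it is trivially minimal.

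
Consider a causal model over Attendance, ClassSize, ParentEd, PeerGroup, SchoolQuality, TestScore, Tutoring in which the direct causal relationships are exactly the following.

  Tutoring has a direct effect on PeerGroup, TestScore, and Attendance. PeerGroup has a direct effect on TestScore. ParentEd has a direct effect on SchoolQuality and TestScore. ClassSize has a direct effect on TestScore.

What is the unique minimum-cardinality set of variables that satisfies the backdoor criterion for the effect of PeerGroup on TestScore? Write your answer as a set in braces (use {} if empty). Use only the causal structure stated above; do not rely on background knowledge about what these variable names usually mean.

{Tutoring}

Variables eligible for adjustment (non-descendants of PeerGroup, excluding PeerGroup and TestScore): {Attendance, ClassSize, ParentEd, SchoolQuality, Tutoring}.
Backdoor paths from PeerGroup to TestScore:
  P1: PeerGroup <- Tutoring -> TestScore
The empty set is not sufficient: P1 (PeerGroup <- Tutoring -> TestScore) has no collider blocking it and no conditioned non-collider, so it is open.
Try {Tutoring}:
  P1: blocked at fork node Tutoring ∈ conditioning set.
{Tutoring} contains no descendant of PeerGroup and blocks every backdoor path.
No other singleton works — e.g. {ParentEd} leaves P1 open — so {Tutoring} is the unique smallest valid adjustment set.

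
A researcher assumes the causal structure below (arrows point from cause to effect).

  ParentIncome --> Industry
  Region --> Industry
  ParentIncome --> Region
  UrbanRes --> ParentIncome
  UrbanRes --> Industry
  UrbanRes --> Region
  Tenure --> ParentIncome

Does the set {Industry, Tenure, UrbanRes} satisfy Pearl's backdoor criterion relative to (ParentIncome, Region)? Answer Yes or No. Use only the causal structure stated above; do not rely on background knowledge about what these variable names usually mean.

Backdoor paths from ParentIncome to Region (paths whose first edge points into ParentIncome):
  P1: ParentIncome <- UrbanRes -> Region
  P2: ParentIncome <- UrbanRes -> Industry <- Region
Condition 1 (no descendant of ParentIncome in the set): FAILS — Industry is a descendant of ParentIncome.
Condition 2 (every backdoor path blocked by {Industry, Tenure, UrbanRes}):
  P1: blocked at fork node UrbanRes ∈ conditioning set.
  P2: blocked at fork node UrbanRes ∈ conditioning set.
{Industry, Tenure, UrbanRes} does not satisfy the backdoor criterion.

No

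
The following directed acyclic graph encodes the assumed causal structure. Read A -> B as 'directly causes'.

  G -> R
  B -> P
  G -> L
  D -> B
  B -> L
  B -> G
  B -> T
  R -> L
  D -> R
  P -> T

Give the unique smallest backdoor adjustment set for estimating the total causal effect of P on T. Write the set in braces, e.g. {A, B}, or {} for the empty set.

Variables eligible for adjustment (non-descendants of P, excluding P and T): {B, D, G, L, R}.
Backdoor paths from P to T:
  P1: P <- B -> T
The empty set is not sufficient: P1 (P <- B -> T) has no collider blocking it and no conditioned non-collider, so it is open.
Try {B}:
  P1: blocked at fork node B ∈ conditioning set.
{B} contains no descendant of P and blocks every backdoor path.
No other singleton works — e.g. {D} leaves P1 open — so {B} is the unique smallest valid adjustment set.

{B}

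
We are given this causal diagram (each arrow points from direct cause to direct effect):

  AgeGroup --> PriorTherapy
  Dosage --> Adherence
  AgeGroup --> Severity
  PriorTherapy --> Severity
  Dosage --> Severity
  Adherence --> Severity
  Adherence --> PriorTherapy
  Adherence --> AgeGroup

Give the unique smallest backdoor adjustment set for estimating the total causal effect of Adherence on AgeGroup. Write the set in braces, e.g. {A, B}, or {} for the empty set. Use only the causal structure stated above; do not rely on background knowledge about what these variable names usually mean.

Variables eligible for adjustment (non-descendants of Adherence, excluding Adherence and AgeGroup): {Dosage}.
Backdoor paths from Adherence to AgeGroup:
  P1: Adherence <- Dosage -> Severity <- AgeGroup
  P2: Adherence <- Dosage -> Severity <- PriorTherapy <- AgeGroup
Each backdoor path contains an unconditioned collider, so every path is already blocked with the empty conditioning set:
  P1: blocked at collider Severity (neither it nor any descendant is in the conditioning set).
  P2: blocked at collider Severity (neither it nor any descendant is in the conditioning set).
The empty set is therefore the unique smallest valid set.

{}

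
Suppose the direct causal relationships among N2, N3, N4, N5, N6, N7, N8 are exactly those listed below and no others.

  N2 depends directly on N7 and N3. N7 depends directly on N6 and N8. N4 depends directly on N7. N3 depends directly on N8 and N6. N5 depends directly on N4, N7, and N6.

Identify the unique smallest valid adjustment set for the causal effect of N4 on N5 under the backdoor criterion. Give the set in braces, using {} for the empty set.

Variables eligible for adjustment (non-descendants of N4, excluding N4 and N5): {N2, N3, N6, N7, N8}.
Backdoor paths from N4 to N5:
  P1: N4 <- N7 <- N8 -> N3 <- N6 -> N5
  P2: N4 <- N7 <- N6 -> N5
  P3: N4 <- N7 -> N2 <- N3 <- N6 -> N5
  P4: N4 <- N7 -> N5
The empty set is not sufficient: P2 (N4 <- N7 <- N6 -> N5) has no collider blocking it and no conditioned non-collider, so it is open.
Try {N7}:
  P1: blocked at chain node N7 ∈ conditioning set.
  P2: blocked at chain node N7 ∈ conditioning set.
  P3: blocked at fork node N7 ∈ conditioning set.
  P4: blocked at fork node N7 ∈ conditioning set.
{N7} contains no descendant of N4 and blocks every backdoor path.
No other singleton works — e.g. {N8} leaves P2 open — so {N7} is the unique smallest valid adjustment set.

{N7}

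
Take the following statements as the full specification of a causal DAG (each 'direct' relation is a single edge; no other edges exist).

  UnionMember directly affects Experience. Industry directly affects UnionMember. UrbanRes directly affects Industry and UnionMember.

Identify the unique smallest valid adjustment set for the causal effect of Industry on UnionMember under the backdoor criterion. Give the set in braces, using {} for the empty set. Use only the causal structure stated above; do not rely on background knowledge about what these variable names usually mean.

Variables eligible for adjustment (non-descendants of Industry, excluding Industry and UnionMember): {UrbanRes}.
Backdoor paths from Industry to UnionMember:
  P1: Industry <- UrbanRes -> UnionMember
The empty set is not sufficient: P1 (Industry <- UrbanRes -> UnionMember) has no collider blocking it and no conditioned non-collider, so it is open.
Try {UrbanRes}:
  P1: blocked at fork node UrbanRes ∈ conditioning set.
{UrbanRes} contains no descendant of Industry and blocks every backdoor path.
{UrbanRes} is the unique smallest valid adjustment set.

{UrbanRes}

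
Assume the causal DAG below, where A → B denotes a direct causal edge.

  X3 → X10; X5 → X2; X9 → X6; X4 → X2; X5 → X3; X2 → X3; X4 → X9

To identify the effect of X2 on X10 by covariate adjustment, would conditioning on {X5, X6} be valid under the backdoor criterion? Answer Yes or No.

Backdoor paths from X2 to X10 (paths whose first edge points into X2):
  P1: X2 <- X5 -> X3 -> X10
Condition 1 (no descendant of X2 in the set): holds — descendants of X2 are {X10, X3}; none are in {X5, X6}.
Condition 2 (every backdoor path blocked by {X5, X6}):
  P1: blocked at fork node X5 ∈ conditioning set.
{X5, X6} satisfies the backdoor criterion.

Yes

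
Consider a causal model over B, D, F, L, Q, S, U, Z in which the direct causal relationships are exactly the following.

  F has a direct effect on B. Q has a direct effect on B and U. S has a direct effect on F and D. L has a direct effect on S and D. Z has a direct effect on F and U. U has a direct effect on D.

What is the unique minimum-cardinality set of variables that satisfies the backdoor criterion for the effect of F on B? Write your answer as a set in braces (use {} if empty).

{}

Variables eligible for adjustment (non-descendants of F, excluding F and B): {D, L, Q, S, U, Z}.
Backdoor paths from F to B:
  P1: F <- Z -> U <- Q -> B
  P2: F <- S <- L -> D <- U <- Q -> B
  P3: F <- S -> D <- U <- Q -> B
Each backdoor path contains an unconditioned collider, so every path is already blocked with the empty conditioning set:
  P1: blocked at collider U (neither it nor any descendant is in the conditioning set).
  P2: blocked at collider D (neither it nor any descendant is in the conditioning set).
  P3: blocked at collider D (neither it nor any descendant is in the conditioning set).
The empty set is therefore the unique smallest valid set.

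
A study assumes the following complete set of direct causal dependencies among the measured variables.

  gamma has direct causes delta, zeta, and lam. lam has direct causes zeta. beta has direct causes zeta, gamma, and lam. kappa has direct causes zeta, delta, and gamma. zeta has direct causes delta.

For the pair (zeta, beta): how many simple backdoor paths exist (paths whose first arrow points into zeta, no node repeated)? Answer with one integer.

4

A backdoor path from zeta to beta is any simple undirected path whose first edge points into zeta (i.e. leaves zeta via a parent).
Parents of zeta: {delta}.
Enumerating:
  P1: zeta <- delta -> gamma <- lam -> beta
  P2: zeta <- delta -> gamma -> beta
  P3: zeta <- delta -> kappa <- gamma <- lam -> beta
  P4: zeta <- delta -> kappa <- gamma -> beta
That exhausts the simple backdoor paths. Count: 4.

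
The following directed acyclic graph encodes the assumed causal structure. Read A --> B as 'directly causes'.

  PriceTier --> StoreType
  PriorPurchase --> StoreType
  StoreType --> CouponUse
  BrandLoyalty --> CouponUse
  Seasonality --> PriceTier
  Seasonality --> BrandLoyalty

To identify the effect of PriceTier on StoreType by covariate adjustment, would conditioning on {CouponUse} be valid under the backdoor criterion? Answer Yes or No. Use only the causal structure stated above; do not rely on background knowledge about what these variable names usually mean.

Backdoor paths from PriceTier to StoreType (paths whose first edge points into PriceTier):
  P1: PriceTier <- Seasonality -> BrandLoyalty -> CouponUse <- StoreType
Condition 1 (no descendant of PriceTier in the set): FAILS — CouponUse is a descendant of PriceTier.
Condition 2 (every backdoor path blocked by {CouponUse}):
  P1: open — collider(s) CouponUse are conditioned on (or have a conditioned descendant) and no non-collider on the path is in the set.
{CouponUse} does not satisfy the backdoor criterion.

No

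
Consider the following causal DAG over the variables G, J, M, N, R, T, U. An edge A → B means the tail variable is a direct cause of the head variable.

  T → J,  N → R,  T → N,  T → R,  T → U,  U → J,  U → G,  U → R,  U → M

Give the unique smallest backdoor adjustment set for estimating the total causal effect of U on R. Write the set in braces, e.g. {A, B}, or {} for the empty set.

{T}

Variables eligible for adjustment (non-descendants of U, excluding U and R): {N, T}.
Backdoor paths from U to R:
  P1: U <- T -> N -> R
  P2: U <- T -> R
The empty set is not sufficient: P1 (U <- T -> N -> R) has no collider blocking it and no conditioned non-collider, so it is open.
Try {T}:
  P1: blocked at fork node T ∈ conditioning set.
  P2: blocked at fork node T ∈ conditioning set.
{T} contains no descendant of U and blocks every backdoor path.
No other singleton works — e.g. {N} leaves P2 open — so {T} is the unique smallest valid adjustment set.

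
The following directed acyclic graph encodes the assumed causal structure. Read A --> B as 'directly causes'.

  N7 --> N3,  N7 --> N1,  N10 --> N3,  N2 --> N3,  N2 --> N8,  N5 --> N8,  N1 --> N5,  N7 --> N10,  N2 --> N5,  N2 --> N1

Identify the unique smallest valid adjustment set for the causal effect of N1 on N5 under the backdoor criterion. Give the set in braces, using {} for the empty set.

Variables eligible for adjustment (non-descendants of N1, excluding N1 and N5): {N10, N2, N3, N7}.
Backdoor paths from N1 to N5:
  P1: N1 <- N7 -> N10 -> N3 <- N2 -> N5
  P2: N1 <- N7 -> N10 -> N3 <- N2 -> N8 <- N5
  P3: N1 <- N7 -> N3 <- N2 -> N5
  P4: N1 <- N7 -> N3 <- N2 -> N8 <- N5
  P5: N1 <- N2 -> N5
  P6: N1 <- N2 -> N8 <- N5
The empty set is not sufficient: P5 (N1 <- N2 -> N5) has no collider blocking it and no conditioned non-collider, so it is open.
Try {N2}:
  P1: blocked at collider N3 (neither it nor any descendant is in the conditioning set).
  P2: blocked at collider N3 (neither it nor any descendant is in the conditioning set).
  P3: blocked at collider N3 (neither it nor any descendant is in the conditioning set).
  P4: blocked at collider N3 (neither it nor any descendant is in the conditioning set).
  P5: blocked at fork node N2 ∈ conditioning set.
  P6: blocked at fork node N2 ∈ conditioning set.
{N2} contains no descendant of N1 and blocks every backdoor path.
No other singleton works — e.g. {N7} leaves P5 open — so {N2} is the unique smallest valid adjustment set.

{N2}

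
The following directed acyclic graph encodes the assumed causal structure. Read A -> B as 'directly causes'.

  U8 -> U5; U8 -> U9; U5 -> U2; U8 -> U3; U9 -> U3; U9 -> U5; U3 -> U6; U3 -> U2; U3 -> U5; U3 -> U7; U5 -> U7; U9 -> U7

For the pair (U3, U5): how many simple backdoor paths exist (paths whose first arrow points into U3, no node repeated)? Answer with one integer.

6

A backdoor path from U3 to U5 is any simple undirected path whose first edge points into U3 (i.e. leaves U3 via a parent).
Parents of U3: {U8, U9}.
Enumerating:
  P1: U3 <- U8 -> U9 -> U5
  P2: U3 <- U8 -> U9 -> U7 <- U5
  P3: U3 <- U8 -> U5
  P4: U3 <- U9 <- U8 -> U5
  P5: U3 <- U9 -> U5
  P6: U3 <- U9 -> U7 <- U5
That exhausts the simple backdoor paths. Count: 6.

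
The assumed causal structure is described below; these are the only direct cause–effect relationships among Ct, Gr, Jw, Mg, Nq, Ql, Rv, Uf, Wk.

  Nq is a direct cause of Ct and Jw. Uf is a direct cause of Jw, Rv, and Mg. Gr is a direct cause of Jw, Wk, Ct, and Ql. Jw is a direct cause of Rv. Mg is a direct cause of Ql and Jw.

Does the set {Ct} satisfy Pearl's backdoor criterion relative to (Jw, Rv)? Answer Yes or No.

Backdoor paths from Jw to Rv (paths whose first edge points into Jw):
  P1: Jw <- Gr -> Ql <- Mg <- Uf -> Rv
  P2: Jw <- Nq -> Ct <- Gr -> Ql <- Mg <- Uf -> Rv
  P3: Jw <- Uf -> Rv
  P4: Jw <- Mg <- Uf -> Rv
Condition 1 (no descendant of Jw in the set): holds — descendants of Jw are {Rv}; none are in {Ct}.
Condition 2 (every backdoor path blocked by {Ct}):
  P1: blocked at collider Ql (neither it nor any descendant is in the conditioning set).
  P2: blocked at collider Ql (neither it nor any descendant is in the conditioning set).
  P3: open — no interior node is in the conditioning set.
  P4: open — no interior node is in the conditioning set.
{Ct} does not satisfy the backdoor criterion.

No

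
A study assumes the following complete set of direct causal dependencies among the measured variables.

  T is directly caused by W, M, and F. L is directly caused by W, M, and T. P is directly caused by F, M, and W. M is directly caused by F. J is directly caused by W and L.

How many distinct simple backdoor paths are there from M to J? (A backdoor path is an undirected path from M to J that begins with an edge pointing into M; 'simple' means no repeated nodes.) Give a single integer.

A backdoor path from M to J is any simple undirected path whose first edge points into M (i.e. leaves M via a parent).
Parents of M: {F}.
Enumerating:
  P1: M <- F -> T <- W -> L -> J
  P2: M <- F -> T <- W -> J
  P3: M <- F -> T -> L <- W -> J
  P4: M <- F -> T -> L -> J
  P5: M <- F -> P <- W -> T -> L -> J
  P6: M <- F -> P <- W -> L -> J
  P7: M <- F -> P <- W -> J
That exhausts the simple backdoor paths. Count: 7.

7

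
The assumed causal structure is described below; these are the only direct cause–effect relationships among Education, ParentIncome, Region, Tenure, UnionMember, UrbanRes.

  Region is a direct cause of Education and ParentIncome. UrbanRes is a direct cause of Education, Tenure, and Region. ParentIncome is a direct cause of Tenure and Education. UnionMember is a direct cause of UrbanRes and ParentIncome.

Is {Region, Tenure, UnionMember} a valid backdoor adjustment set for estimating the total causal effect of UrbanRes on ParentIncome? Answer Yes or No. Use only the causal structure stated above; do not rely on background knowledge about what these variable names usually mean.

Backdoor paths from UrbanRes to ParentIncome (paths whose first edge points into UrbanRes):
  P1: UrbanRes <- UnionMember -> ParentIncome
Condition 1 (no descendant of UrbanRes in the set): FAILS — Region and Tenure are descendants of UrbanRes.
Condition 2 (every backdoor path blocked by {Region, Tenure, UnionMember}):
  P1: blocked at fork node UnionMember ∈ conditioning set.
{Region, Tenure, UnionMember} does not satisfy the backdoor criterion.

No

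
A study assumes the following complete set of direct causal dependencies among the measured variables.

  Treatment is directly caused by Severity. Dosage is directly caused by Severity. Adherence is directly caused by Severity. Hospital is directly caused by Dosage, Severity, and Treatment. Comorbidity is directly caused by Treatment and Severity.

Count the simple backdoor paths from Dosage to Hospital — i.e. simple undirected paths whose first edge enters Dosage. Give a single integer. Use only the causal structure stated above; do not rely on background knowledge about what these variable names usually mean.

A backdoor path from Dosage to Hospital is any simple undirected path whose first edge points into Dosage (i.e. leaves Dosage via a parent).
Parents of Dosage: {Severity}.
Enumerating:
  P1: Dosage <- Severity -> Treatment -> Hospital
  P2: Dosage <- Severity -> Hospital
  P3: Dosage <- Severity -> Comorbidity <- Treatment -> Hospital
That exhausts the simple backdoor paths. Count: 3.

3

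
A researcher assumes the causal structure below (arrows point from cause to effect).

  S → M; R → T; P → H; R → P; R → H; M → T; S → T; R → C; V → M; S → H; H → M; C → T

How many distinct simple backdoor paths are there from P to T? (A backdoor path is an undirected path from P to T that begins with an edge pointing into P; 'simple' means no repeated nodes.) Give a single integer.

A backdoor path from P to T is any simple undirected path whose first edge points into P (i.e. leaves P via a parent).
Parents of P: {R}.
Enumerating:
  P1: P <- R -> C -> T
  P2: P <- R -> H <- S -> M -> T
  P3: P <- R -> H <- S -> T
  P4: P <- R -> H -> M <- S -> T
  P5: P <- R -> H -> M -> T
  P6: P <- R -> T
That exhausts the simple backdoor paths. Count: 6.

6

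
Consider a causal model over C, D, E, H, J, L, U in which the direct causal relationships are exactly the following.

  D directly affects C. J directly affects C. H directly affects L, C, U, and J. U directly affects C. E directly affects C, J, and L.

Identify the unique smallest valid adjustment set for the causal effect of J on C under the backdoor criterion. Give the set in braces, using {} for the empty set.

{E, H}

Variables eligible for adjustment (non-descendants of J, excluding J and C): {D, E, H, L, U}.
Backdoor paths from J to C:
  P1: J <- H -> U -> C
  P2: J <- H -> C
  P3: J <- H -> L <- E -> C
  P4: J <- E -> C
  P5: J <- E -> L <- H -> U -> C
  P6: J <- E -> L <- H -> C
The empty set is not sufficient: P1 (J <- H -> U -> C) has no collider blocking it and no conditioned non-collider, so it is open.
Try {E, H}:
  P1: blocked at fork node H ∈ conditioning set.
  P2: blocked at fork node H ∈ conditioning set.
  P3: blocked at fork node H ∈ conditioning set.
  P4: blocked at fork node E ∈ conditioning set.
  P5: blocked at fork node E ∈ conditioning set.
  P6: blocked at fork node E ∈ conditioning set.
{E, H} contains no descendant of J and blocks every backdoor path.
Every element of {E, H} is needed (dropping E leaves P4 open; dropping H leaves P1 open), so no proper subset is valid.
Among all size-2 subsets of the eligible variables, only {E, H} blocks every backdoor path, so it is the unique smallest valid adjustment set.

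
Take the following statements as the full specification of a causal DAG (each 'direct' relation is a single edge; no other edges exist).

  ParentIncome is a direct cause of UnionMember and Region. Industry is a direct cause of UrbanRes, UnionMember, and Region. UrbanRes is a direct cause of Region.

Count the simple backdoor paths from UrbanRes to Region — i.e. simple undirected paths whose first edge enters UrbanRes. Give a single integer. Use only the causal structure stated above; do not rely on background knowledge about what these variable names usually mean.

2

A backdoor path from UrbanRes to Region is any simple undirected path whose first edge points into UrbanRes (i.e. leaves UrbanRes via a parent).
Parents of UrbanRes: {Industry}.
Enumerating:
  P1: UrbanRes <- Industry -> Region
  P2: UrbanRes <- Industry -> UnionMember <- ParentIncome -> Region
That exhausts the simple backdoor paths. Count: 2.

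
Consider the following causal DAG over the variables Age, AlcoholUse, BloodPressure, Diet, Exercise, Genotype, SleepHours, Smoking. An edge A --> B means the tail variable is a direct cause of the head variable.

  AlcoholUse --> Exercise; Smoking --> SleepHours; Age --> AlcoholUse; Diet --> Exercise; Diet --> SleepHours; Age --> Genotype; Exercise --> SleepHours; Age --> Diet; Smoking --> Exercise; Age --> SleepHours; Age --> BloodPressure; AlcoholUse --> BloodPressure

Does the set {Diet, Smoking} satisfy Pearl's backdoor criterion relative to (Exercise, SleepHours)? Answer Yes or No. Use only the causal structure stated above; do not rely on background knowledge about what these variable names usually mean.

Backdoor paths from Exercise to SleepHours (paths whose first edge points into Exercise):
  P1: Exercise <- AlcoholUse <- Age -> Diet -> SleepHours
  P2: Exercise <- AlcoholUse <- Age -> SleepHours
  P3: Exercise <- AlcoholUse -> BloodPressure <- Age -> Diet -> SleepHours
  P4: Exercise <- AlcoholUse -> BloodPressure <- Age -> SleepHours
  P5: Exercise <- Smoking -> SleepHours
  P6: Exercise <- Diet <- Age -> SleepHours
  P7: Exercise <- Diet -> SleepHours
Condition 1 (no descendant of Exercise in the set): holds — descendants of Exercise are {SleepHours}; none are in {Diet, Smoking}.
Condition 2 (every backdoor path blocked by {Diet, Smoking}):
  P1: blocked at chain node Diet ∈ conditioning set.
  P2: open — no interior node is in the conditioning set.
  P3: blocked at collider BloodPressure (neither it nor any descendant is in the conditioning set).
  P4: blocked at collider BloodPressure (neither it nor any descendant is in the conditioning set).
  P5: blocked at fork node Smoking ∈ conditioning set.
  P6: blocked at chain node Diet ∈ conditioning set.
  P7: blocked at fork node Diet ∈ conditioning set.
{Diet, Smoking} does not satisfy the backdoor criterion.

No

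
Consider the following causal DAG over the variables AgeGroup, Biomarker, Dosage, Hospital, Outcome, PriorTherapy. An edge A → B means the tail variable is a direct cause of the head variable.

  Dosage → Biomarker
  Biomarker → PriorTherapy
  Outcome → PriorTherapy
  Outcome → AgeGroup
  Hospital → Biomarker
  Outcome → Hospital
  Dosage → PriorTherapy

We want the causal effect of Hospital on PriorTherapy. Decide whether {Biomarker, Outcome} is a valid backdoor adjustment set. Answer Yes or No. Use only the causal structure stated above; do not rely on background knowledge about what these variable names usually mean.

Backdoor paths from Hospital to PriorTherapy (paths whose first edge points into Hospital):
  P1: Hospital <- Outcome -> PriorTherapy
Condition 1 (no descendant of Hospital in the set): FAILS — Biomarker is a descendant of Hospital.
Condition 2 (every backdoor path blocked by {Biomarker, Outcome}):
  P1: blocked at fork node Outcome ∈ conditioning set.
{Biomarker, Outcome} does not satisfy the backdoor criterion.

No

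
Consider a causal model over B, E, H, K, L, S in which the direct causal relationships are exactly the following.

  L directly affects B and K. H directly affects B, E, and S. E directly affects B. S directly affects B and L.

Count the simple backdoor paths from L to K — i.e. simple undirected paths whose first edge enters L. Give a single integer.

A backdoor path from L to K is any simple undirected path whose first edge points into L (i.e. leaves L via a parent).
Parents of L: {S}.
No simple path from any parent of L reaches K without revisiting L, so there are no backdoor paths.

0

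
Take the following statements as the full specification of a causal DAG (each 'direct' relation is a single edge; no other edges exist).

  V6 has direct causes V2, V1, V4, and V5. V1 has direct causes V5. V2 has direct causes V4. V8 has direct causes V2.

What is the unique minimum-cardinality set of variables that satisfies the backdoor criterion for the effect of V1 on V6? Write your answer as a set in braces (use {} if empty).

{V5}

Variables eligible for adjustment (non-descendants of V1, excluding V1 and V6): {V2, V4, V5, V8}.
Backdoor paths from V1 to V6:
  P1: V1 <- V5 -> V6
The empty set is not sufficient: P1 (V1 <- V5 -> V6) has no collider blocking it and no conditioned non-collider, so it is open.
Try {V5}:
  P1: blocked at fork node V5 ∈ conditioning set.
{V5} contains no descendant of V1 and blocks every backdoor path.
No other singleton works — e.g. {V4} leaves P1 open — so {V5} is the unique smallest valid adjustment set.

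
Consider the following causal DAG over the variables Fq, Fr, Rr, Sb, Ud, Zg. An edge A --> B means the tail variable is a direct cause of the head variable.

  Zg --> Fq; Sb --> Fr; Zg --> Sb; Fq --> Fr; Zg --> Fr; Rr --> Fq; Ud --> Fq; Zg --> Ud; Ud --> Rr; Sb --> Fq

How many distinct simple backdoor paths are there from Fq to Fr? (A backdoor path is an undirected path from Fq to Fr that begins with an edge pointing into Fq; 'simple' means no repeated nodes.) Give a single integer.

A backdoor path from Fq to Fr is any simple undirected path whose first edge points into Fq (i.e. leaves Fq via a parent).
Parents of Fq: {Rr, Sb, Ud, Zg}.
Enumerating:
  P1: Fq <- Zg -> Sb -> Fr
  P2: Fq <- Zg -> Fr
  P3: Fq <- Sb <- Zg -> Fr
  P4: Fq <- Sb -> Fr
  P5: Fq <- Ud <- Zg -> Sb -> Fr
  P6: Fq <- Ud <- Zg -> Fr
  P7: Fq <- Rr <- Ud <- Zg -> Sb -> Fr
  P8: Fq <- Rr <- Ud <- Zg -> Fr
That exhausts the simple backdoor paths. Count: 8.

8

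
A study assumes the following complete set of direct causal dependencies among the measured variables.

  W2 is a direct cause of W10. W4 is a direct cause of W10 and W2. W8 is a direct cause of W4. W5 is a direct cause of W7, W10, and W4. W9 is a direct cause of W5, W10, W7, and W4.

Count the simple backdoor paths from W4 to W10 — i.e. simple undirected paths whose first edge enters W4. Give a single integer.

A backdoor path from W4 to W10 is any simple undirected path whose first edge points into W4 (i.e. leaves W4 via a parent).
Parents of W4: {W5, W8, W9}.
Enumerating:
  P1: W4 <- W9 -> W5 -> W10
  P2: W4 <- W9 -> W7 <- W5 -> W10
  P3: W4 <- W9 -> W10
  P4: W4 <- W5 <- W9 -> W10
  P5: W4 <- W5 -> W7 <- W9 -> W10
  P6: W4 <- W5 -> W10
That exhausts the simple backdoor paths. Count: 6.

6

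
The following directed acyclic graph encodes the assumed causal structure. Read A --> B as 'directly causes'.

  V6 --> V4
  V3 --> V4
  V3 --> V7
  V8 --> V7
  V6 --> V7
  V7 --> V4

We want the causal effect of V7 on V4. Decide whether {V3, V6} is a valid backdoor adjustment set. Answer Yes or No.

Yes

Backdoor paths from V7 to V4 (paths whose first edge points into V7):
  P1: V7 <- V3 -> V4
  P2: V7 <- V6 -> V4
Condition 1 (no descendant of V7 in the set): holds — descendants of V7 are {V4}; none are in {V3, V6}.
Condition 2 (every backdoor path blocked by {V3, V6}):
  P1: blocked at fork node V3 ∈ conditioning set.
  P2: blocked at fork node V6 ∈ conditioning set.
{V3, V6} satisfies the backdoor criterion.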